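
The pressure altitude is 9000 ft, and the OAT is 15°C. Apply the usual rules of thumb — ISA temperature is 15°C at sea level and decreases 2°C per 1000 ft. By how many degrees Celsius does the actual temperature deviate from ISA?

ISA+18°C

ISA temperature at 9000 ft = 15 − 2 × (9000/1000) = -3°C.
Deviation = OAT − ISA = 15 − (-3) = +18°C.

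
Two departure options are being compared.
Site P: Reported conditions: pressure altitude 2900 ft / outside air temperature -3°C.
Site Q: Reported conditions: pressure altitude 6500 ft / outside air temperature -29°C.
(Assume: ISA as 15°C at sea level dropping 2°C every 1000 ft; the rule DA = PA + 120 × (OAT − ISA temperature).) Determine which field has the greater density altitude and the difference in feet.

Site P: ISA temp = 9.2°C, deviation -12.2°C, DA = 2900 + 120 × (-12.2) = 1436 ft.
Site Q: ISA temp = 2°C, deviation -31°C, DA = 6500 + 120 × (-31) = 2780 ft.
Site Q is higher by 2780 − 1436 = 1344 ft.

Site Q by 1344 ft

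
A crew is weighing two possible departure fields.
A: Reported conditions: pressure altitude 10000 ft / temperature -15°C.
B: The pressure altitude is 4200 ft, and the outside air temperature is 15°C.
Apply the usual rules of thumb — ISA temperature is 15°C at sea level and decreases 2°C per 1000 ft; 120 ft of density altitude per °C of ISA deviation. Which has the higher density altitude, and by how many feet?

A: ISA temp = -5°C, deviation -10°C, DA = 10000 + 120 × (-10) = 8800 ft.
B: ISA temp = 6.6°C, deviation +8.4°C, DA = 4200 + 120 × 8.4 = 5208 ft.
A is higher by 8800 − 5208 = 3592 ft.

A by 3592 ft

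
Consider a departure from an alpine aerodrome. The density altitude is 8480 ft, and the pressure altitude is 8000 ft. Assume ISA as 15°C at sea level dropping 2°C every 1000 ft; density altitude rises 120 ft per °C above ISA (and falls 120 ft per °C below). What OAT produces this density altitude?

3°C

Density altitude − pressure altitude = 8480 − 8000 = +480 ft.
At 120 ft/°C that is an ISA deviation of 480/120 = +4°C.
ISA temperature at 8000 ft = 15 − 2 × (8000/1000) = -1°C.
OAT = ISA + deviation = -1 + (+4) = 3°C.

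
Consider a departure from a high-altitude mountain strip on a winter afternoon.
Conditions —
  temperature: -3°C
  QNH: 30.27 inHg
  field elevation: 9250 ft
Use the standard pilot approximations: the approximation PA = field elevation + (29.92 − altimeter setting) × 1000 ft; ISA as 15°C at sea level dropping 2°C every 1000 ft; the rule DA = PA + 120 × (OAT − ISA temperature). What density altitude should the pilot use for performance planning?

8876 ft

Pressure altitude = 9250 + (29.92 − 30.27) × 1000 = 9250 + (-350) = 8900 ft.
ISA temperature at 8900 ft = 15 − 2 × (8900/1000) = -2.8°C.
ISA deviation = -3 − (-2.8) = -0.2°C.
Density altitude = 8900 + 120 × (-0.2) = 8876 ft.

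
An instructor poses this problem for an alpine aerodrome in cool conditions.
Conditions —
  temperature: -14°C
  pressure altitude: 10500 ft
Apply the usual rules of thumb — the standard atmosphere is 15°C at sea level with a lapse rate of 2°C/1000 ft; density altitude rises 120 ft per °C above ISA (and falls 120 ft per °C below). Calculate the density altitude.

9540 ft

ISA temperature at 10500 ft = 15 − 2 × (10500/1000) = -6°C.
ISA deviation = -14 − (-6) = -8°C.
Density altitude = 10500 + 120 × (-8) = 10500 + (-960) = 9540 ft.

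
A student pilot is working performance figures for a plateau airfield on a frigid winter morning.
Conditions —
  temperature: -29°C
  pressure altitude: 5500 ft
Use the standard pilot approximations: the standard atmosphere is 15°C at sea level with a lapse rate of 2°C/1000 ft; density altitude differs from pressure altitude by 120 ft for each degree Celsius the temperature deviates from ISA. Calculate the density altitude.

ISA temperature at 5500 ft = 15 − 2 × (5500/1000) = 4°C.
ISA deviation = -29 − 4 = -33°C.
Density altitude = 5500 + 120 × (-33) = 5500 + (-3960) = 1540 ft.

1540 ft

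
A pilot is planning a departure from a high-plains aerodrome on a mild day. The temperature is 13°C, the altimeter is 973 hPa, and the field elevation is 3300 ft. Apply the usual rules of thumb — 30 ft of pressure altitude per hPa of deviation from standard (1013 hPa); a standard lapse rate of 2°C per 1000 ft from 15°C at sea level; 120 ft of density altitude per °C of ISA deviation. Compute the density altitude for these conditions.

Pressure altitude = 3300 + (1013 − 973) × 30 = 3300 + (+1200) = 4500 ft.
ISA temperature at 4500 ft = 15 − 2 × (4500/1000) = 6°C.
ISA deviation = 13 − 6 = +7°C.
Density altitude = 4500 + 120 × (7) = 5340 ft.

5340 ft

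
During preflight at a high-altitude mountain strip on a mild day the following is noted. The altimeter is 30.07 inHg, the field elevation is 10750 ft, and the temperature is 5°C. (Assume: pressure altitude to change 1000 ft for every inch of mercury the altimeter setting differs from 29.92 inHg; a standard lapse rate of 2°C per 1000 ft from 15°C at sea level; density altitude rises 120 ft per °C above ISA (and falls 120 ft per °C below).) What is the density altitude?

Pressure altitude = 10750 + (29.92 − 30.07) × 1000 = 10750 + (-150) = 10600 ft.
ISA temperature at 10600 ft = 15 − 2 × (10600/1000) = -6.2°C.
ISA deviation = 5 − (-6.2) = +11.2°C.
Density altitude = 10600 + 120 × (11.2) = 11944 ft.

11944 ft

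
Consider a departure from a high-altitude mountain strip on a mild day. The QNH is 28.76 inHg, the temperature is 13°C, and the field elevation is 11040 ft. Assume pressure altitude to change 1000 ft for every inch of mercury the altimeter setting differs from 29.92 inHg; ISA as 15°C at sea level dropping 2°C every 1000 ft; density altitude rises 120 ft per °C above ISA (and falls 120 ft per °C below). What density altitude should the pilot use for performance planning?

14888 ft

Pressure altitude = 11040 + (29.92 − 28.76) × 1000 = 11040 + (+1160) = 12200 ft.
ISA temperature at 12200 ft = 15 − 2 × (12200/1000) = -9.4°C.
ISA deviation = 13 − (-9.4) = +22.4°C.
Density altitude = 12200 + 120 × (22.4) = 14888 ft.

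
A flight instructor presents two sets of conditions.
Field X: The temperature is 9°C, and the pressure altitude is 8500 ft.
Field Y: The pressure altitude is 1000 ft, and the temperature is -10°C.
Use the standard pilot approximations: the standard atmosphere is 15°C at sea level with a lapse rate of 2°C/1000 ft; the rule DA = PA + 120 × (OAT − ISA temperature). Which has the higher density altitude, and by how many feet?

Field X by 11580 ft

Field X: ISA temp = -2°C, deviation +11°C, DA = 8500 + 120 × 11 = 9820 ft.
Field Y: ISA temp = 13°C, deviation -23°C, DA = 1000 + 120 × (-23) = -1760 ft.
Field X is higher by 9820 − (-1760) = 11580 ft.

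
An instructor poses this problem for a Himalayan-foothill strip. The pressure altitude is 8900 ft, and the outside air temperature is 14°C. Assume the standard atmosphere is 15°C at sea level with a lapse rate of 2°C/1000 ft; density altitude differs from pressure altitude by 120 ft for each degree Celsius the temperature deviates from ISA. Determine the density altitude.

10916 ft

ISA temperature at 8900 ft = 15 − 2 × (8900/1000) = -2.8°C.
ISA deviation = 14 − (-2.8) = +16.8°C.
Density altitude = 8900 + 120 × (16.8) = 8900 + (+2016) = 10916 ft.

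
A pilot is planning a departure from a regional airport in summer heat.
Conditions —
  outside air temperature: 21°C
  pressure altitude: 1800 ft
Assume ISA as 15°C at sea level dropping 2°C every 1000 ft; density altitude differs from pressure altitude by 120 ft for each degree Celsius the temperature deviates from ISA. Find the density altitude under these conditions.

2952 ft

ISA temperature at 1800 ft = 15 − 2 × (1800/1000) = 11.4°C.
ISA deviation = 21 − 11.4 = +9.6°C.
Density altitude = 1800 + 120 × (9.6) = 1800 + (+1152) = 2952 ft.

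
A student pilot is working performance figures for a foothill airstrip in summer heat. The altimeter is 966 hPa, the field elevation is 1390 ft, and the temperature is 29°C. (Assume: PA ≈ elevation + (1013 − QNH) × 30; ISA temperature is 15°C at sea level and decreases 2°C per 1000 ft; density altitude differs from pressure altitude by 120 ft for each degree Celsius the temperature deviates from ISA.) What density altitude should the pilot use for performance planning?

Pressure altitude = 1390 + (1013 − 966) × 30 = 1390 + (+1410) = 2800 ft.
ISA temperature at 2800 ft = 15 − 2 × (2800/1000) = 9.4°C.
ISA deviation = 29 − 9.4 = +19.6°C.
Density altitude = 2800 + 120 × (19.6) = 5152 ft.

5152 ft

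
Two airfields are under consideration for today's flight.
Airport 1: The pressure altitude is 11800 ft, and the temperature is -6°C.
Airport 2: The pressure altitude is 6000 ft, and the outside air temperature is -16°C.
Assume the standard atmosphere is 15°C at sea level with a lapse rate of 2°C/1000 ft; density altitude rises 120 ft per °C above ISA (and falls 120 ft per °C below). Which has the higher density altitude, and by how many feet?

Airport 1: ISA temp = -8.6°C, deviation +2.6°C, DA = 11800 + 120 × 2.6 = 12112 ft.
Airport 2: ISA temp = 3°C, deviation -19°C, DA = 6000 + 120 × (-19) = 3720 ft.
Airport 1 is higher by 12112 − 3720 = 8392 ft.

Airport 1 by 8392 ft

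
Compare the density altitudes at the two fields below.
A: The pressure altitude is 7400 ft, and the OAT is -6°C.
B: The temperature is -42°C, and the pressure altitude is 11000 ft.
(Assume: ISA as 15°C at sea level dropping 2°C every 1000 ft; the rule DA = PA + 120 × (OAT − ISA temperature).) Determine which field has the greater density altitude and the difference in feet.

A: ISA temp = 0.2°C, deviation -6.2°C, DA = 7400 + 120 × (-6.2) = 6656 ft.
B: ISA temp = -7°C, deviation -35°C, DA = 11000 + 120 × (-35) = 6800 ft.
B is higher by 6800 − 6656 = 144 ft.

B by 144 ft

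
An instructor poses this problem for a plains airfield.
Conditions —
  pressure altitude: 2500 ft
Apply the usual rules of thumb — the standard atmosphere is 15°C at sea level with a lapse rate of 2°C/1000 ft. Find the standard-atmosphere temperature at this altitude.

10°C

ISA temperature = 15 − 2 × (2500/1000) = 15 − 5 = 10°C.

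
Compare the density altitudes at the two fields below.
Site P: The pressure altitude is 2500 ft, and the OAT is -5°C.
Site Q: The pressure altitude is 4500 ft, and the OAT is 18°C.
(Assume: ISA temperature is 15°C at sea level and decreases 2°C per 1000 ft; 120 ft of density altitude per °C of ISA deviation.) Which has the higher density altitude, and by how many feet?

Site Q by 5240 ft

Site P: ISA temp = 10°C, deviation -15°C, DA = 2500 + 120 × (-15) = 700 ft.
Site Q: ISA temp = 6°C, deviation +12°C, DA = 4500 + 120 × 12 = 5940 ft.
Site Q is higher by 5940 − 700 = 5240 ft.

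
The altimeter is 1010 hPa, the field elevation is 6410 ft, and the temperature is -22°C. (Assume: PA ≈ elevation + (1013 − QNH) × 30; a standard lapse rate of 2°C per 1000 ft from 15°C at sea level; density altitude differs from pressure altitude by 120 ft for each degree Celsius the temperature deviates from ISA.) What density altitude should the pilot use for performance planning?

3620 ft

Pressure altitude = 6410 + (1013 − 1010) × 30 = 6410 + (+90) = 6500 ft.
ISA temperature at 6500 ft = 15 − 2 × (6500/1000) = 2°C.
ISA deviation = -22 − 2 = -24°C.
Density altitude = 6500 + 120 × (-24) = 3620 ft.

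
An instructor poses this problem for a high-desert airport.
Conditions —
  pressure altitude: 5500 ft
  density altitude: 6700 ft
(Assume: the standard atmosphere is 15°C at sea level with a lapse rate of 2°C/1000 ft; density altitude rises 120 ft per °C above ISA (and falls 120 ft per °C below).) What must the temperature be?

14°C

Density altitude − pressure altitude = 6700 − 5500 = +1200 ft.
At 120 ft/°C that is an ISA deviation of 1200/120 = +10°C.
ISA temperature at 5500 ft = 15 − 2 × (5500/1000) = 4°C.
OAT = ISA + deviation = 4 + (+10) = 14°C.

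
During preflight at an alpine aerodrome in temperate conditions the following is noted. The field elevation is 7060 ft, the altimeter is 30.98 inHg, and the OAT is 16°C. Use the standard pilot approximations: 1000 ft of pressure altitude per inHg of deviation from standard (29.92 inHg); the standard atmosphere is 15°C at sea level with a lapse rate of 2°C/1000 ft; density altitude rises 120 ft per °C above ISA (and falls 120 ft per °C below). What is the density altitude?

7560 ft

Pressure altitude = 7060 + (29.92 − 30.98) × 1000 = 7060 + (-1060) = 6000 ft.
ISA temperature at 6000 ft = 15 − 2 × (6000/1000) = 3°C.
ISA deviation = 16 − 3 = +13°C.
Density altitude = 6000 + 120 × (13) = 7560 ft.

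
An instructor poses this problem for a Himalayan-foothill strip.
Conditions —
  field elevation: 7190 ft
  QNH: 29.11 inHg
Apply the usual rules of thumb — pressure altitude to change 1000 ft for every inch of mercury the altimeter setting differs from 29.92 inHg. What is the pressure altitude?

Pressure correction = (29.92 − 29.11) × 1000 = +810 ft.
Pressure altitude = 7190 + (+810) = 8000 ft.

8000 ft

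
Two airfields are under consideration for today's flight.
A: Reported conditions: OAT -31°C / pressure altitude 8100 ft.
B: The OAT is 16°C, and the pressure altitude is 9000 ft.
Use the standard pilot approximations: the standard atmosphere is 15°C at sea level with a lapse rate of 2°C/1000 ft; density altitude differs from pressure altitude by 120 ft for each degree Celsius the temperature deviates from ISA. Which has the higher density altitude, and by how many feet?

B by 6756 ft

A: ISA temp = -1.2°C, deviation -29.8°C, DA = 8100 + 120 × (-29.8) = 4524 ft.
B: ISA temp = -3°C, deviation +19°C, DA = 9000 + 120 × 19 = 11280 ft.
B is higher by 11280 − 4524 = 6756 ft.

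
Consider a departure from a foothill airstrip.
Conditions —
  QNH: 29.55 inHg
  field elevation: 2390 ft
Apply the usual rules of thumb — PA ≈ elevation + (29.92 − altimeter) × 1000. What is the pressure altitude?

Pressure correction = (29.92 − 29.55) × 1000 = +370 ft.
Pressure altitude = 2390 + (+370) = 2760 ft.

2760 ft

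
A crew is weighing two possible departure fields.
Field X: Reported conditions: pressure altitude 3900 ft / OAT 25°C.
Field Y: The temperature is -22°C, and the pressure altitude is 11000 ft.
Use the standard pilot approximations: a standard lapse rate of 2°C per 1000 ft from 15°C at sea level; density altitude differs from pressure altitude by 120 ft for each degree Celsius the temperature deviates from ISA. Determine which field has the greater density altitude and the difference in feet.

Field Y by 3164 ft

Field X: ISA temp = 7.2°C, deviation +17.8°C, DA = 3900 + 120 × 17.8 = 6036 ft.
Field Y: ISA temp = -7°C, deviation -15°C, DA = 11000 + 120 × (-15) = 9200 ft.
Field Y is higher by 9200 − 6036 = 3164 ft.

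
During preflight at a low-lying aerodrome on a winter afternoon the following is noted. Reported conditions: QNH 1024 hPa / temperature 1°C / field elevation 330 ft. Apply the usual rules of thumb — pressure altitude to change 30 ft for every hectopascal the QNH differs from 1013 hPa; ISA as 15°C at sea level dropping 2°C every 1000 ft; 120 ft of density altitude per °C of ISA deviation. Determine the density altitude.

-1680 ft

Pressure altitude = 330 + (1013 − 1024) × 30 = 330 + (-330) = 0 ft.
ISA temperature at 0 ft = 15 − 2 × (0/1000) = 15°C.
ISA deviation = 1 − 15 = -14°C.
Density altitude = 0 + 120 × (-14) = -1680 ft.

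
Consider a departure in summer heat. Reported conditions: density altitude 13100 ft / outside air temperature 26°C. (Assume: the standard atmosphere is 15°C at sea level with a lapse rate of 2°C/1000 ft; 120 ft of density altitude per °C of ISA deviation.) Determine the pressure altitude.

DA = PA + 120 × (OAT − (15 − 2·PA/1000)) = PA + 120·OAT − 1800 + 0.24·PA = 1.24·PA + 120·OAT − 1800.
So 1.24·PA = 13100 − 120 × 26 + 1800 = 11780.
PA = 11780 / 1.24 = 9500 ft.

9500 ft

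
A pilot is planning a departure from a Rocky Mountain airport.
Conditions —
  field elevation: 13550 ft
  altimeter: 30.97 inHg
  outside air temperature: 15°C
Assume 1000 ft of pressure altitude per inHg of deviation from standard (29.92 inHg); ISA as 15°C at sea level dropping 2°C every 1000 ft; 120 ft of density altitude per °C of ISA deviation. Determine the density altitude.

Pressure altitude = 13550 + (29.92 − 30.97) × 1000 = 13550 + (-1050) = 12500 ft.
ISA temperature at 12500 ft = 15 − 2 × (12500/1000) = -10°C.
ISA deviation = 15 − (-10) = +25°C.
Density altitude = 12500 + 120 × (25) = 15500 ft.

15500 ft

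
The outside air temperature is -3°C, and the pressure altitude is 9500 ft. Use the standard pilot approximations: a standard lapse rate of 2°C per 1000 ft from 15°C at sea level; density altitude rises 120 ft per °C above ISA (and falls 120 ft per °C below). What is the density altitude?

9620 ft

ISA temperature at 9500 ft = 15 − 2 × (9500/1000) = -4°C.
ISA deviation = -3 − (-4) = +1°C.
Density altitude = 9500 + 120 × (1) = 9500 + (+120) = 9620 ft.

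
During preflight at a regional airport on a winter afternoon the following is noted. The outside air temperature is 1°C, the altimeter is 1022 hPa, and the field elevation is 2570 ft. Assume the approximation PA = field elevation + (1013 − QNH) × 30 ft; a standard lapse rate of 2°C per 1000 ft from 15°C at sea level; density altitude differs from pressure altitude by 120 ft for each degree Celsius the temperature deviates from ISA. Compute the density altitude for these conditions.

1172 ft

Pressure altitude = 2570 + (1013 − 1022) × 30 = 2570 + (-270) = 2300 ft.
ISA temperature at 2300 ft = 15 − 2 × (2300/1000) = 10.4°C.
ISA deviation = 1 − 10.4 = -9.4°C.
Density altitude = 2300 + 120 × (-9.4) = 1172 ft.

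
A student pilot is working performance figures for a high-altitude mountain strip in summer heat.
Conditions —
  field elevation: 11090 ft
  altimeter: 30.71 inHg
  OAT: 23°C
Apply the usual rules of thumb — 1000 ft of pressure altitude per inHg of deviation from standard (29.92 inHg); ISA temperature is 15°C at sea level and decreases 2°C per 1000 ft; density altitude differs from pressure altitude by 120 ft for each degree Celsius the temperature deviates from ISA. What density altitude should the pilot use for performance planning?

Pressure altitude = 11090 + (29.92 − 30.71) × 1000 = 11090 + (-790) = 10300 ft.
ISA temperature at 10300 ft = 15 − 2 × (10300/1000) = -5.6°C.
ISA deviation = 23 − (-5.6) = +28.6°C.
Density altitude = 10300 + 120 × (28.6) = 13732 ft.

13732 ft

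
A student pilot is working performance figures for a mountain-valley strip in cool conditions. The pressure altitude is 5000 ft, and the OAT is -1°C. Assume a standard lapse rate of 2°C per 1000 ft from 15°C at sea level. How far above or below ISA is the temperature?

ISA temperature at 5000 ft = 15 − 2 × (5000/1000) = 5°C.
Deviation = OAT − ISA = -1 − 5 = -6°C.

ISA-6°C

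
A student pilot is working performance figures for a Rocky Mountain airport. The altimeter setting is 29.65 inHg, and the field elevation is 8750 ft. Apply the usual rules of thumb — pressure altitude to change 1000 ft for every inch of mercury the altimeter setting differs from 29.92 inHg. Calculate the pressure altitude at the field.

Pressure correction = (29.92 − 29.65) × 1000 = +270 ft.
Pressure altitude = 8750 + (+270) = 9020 ft.

9020 ft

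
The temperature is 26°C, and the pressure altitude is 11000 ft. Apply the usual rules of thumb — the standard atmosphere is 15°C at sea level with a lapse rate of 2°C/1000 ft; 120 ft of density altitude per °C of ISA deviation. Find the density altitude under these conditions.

ISA temperature at 11000 ft = 15 − 2 × (11000/1000) = -7°C.
ISA deviation = 26 − (-7) = +33°C.
Density altitude = 11000 + 120 × (33) = 11000 + (+3960) = 14960 ft.

14960 ft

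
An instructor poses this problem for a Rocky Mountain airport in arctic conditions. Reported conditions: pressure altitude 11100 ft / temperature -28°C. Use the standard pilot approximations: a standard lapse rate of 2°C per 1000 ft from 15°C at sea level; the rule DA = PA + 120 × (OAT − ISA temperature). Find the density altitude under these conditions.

ISA temperature at 11100 ft = 15 − 2 × (11100/1000) = -7.2°C.
ISA deviation = -28 − (-7.2) = -20.8°C.
Density altitude = 11100 + 120 × (-20.8) = 11100 + (-2496) = 8604 ft.

8604 ft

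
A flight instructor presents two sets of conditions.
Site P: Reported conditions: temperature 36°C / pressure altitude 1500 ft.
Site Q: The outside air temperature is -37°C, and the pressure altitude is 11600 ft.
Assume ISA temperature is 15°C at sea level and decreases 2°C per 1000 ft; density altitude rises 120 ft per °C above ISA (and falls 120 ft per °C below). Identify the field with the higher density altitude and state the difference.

Site Q by 3764 ft

Site P: ISA temp = 12°C, deviation +24°C, DA = 1500 + 120 × 24 = 4380 ft.
Site Q: ISA temp = -8.2°C, deviation -28.8°C, DA = 11600 + 120 × (-28.8) = 8144 ft.
Site Q is higher by 8144 − 4380 = 3764 ft.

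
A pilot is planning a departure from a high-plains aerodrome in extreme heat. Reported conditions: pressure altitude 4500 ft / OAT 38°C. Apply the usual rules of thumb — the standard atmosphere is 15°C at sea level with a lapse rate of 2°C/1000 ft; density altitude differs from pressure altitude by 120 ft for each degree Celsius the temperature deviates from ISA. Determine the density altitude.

ISA temperature at 4500 ft = 15 − 2 × (4500/1000) = 6°C.
ISA deviation = 38 − 6 = +32°C.
Density altitude = 4500 + 120 × (32) = 4500 + (+3840) = 8340 ft.

8340 ft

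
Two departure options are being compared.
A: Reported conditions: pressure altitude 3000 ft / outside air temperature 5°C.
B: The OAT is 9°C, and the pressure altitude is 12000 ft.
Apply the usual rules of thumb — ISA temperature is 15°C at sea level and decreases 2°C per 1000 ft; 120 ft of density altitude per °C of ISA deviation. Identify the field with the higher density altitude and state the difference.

B by 11640 ft

A: ISA temp = 9°C, deviation -4°C, DA = 3000 + 120 × (-4) = 2520 ft.
B: ISA temp = -9°C, deviation +18°C, DA = 12000 + 120 × 18 = 14160 ft.
B is higher by 14160 − 2520 = 11640 ft.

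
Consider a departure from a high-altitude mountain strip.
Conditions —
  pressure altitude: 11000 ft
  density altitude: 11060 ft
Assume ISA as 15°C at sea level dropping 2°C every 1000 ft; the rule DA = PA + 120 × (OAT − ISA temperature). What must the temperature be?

-6.5°C

Density altitude − pressure altitude = 11060 − 11000 = +60 ft.
At 120 ft/°C that is an ISA deviation of 60/120 = +0.5°C.
ISA temperature at 11000 ft = 15 − 2 × (11000/1000) = -7°C.
OAT = ISA + deviation = -7 + (+0.5) = -6.5°C.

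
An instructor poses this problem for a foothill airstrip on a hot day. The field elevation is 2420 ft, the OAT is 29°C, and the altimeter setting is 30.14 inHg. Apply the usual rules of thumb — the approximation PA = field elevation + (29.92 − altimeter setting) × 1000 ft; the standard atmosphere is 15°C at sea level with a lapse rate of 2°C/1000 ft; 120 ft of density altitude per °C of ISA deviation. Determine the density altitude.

4408 ft

Pressure altitude = 2420 + (29.92 − 30.14) × 1000 = 2420 + (-220) = 2200 ft.
ISA temperature at 2200 ft = 15 − 2 × (2200/1000) = 10.6°C.
ISA deviation = 29 − 10.6 = +18.4°C.
Density altitude = 2200 + 120 × (18.4) = 4408 ft.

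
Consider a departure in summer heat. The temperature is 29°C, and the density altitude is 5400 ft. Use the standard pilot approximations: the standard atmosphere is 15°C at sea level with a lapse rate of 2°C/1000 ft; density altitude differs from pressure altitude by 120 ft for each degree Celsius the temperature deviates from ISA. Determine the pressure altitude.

3000 ft

DA = PA + 120 × (OAT − (15 − 2·PA/1000)) = PA + 120·OAT − 1800 + 0.24·PA = 1.24·PA + 120·OAT − 1800.
So 1.24·PA = 5400 − 120 × 29 + 1800 = 3720.
PA = 3720 / 1.24 = 3000 ft.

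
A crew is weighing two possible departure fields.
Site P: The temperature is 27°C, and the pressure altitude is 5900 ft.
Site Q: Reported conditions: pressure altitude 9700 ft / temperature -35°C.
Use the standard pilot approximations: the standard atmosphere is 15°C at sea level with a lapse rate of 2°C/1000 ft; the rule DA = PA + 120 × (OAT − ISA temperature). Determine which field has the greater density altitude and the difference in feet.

Site P by 2728 ft

Site P: ISA temp = 3.2°C, deviation +23.8°C, DA = 5900 + 120 × 23.8 = 8756 ft.
Site Q: ISA temp = -4.4°C, deviation -30.6°C, DA = 9700 + 120 × (-30.6) = 6028 ft.
Site P is higher by 8756 − 6028 = 2728 ft.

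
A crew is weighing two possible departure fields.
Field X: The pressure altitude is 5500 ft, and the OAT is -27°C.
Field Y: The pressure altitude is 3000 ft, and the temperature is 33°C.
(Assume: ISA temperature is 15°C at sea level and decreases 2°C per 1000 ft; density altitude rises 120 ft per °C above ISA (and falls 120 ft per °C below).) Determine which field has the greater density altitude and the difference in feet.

Field X: ISA temp = 4°C, deviation -31°C, DA = 5500 + 120 × (-31) = 1780 ft.
Field Y: ISA temp = 9°C, deviation +24°C, DA = 3000 + 120 × 24 = 5880 ft.
Field Y is higher by 5880 − 1780 = 4100 ft.

Field Y by 4100 ft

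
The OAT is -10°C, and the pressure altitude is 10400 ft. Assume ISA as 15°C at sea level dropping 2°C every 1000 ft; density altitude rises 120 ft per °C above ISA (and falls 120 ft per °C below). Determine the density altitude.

9896 ft

ISA temperature at 10400 ft = 15 − 2 × (10400/1000) = -5.8°C.
ISA deviation = -10 − (-5.8) = -4.2°C.
Density altitude = 10400 + 120 × (-4.2) = 10400 + (-504) = 9896 ft.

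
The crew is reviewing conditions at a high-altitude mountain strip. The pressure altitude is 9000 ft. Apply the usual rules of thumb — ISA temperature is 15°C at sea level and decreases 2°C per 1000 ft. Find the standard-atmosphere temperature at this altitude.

ISA temperature = 15 − 2 × (9000/1000) = 15 − 18 = -3°C.

-3°C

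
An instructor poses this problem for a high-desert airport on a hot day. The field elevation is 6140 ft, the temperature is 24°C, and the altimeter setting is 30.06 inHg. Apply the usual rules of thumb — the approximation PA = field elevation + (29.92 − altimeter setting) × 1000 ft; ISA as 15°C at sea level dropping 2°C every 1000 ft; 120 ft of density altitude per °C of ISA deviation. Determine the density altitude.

8520 ft

Pressure altitude = 6140 + (29.92 − 30.06) × 1000 = 6140 + (-140) = 6000 ft.
ISA temperature at 6000 ft = 15 − 2 × (6000/1000) = 3°C.
ISA deviation = 24 − 3 = +21°C.
Density altitude = 6000 + 120 × (21) = 8520 ft.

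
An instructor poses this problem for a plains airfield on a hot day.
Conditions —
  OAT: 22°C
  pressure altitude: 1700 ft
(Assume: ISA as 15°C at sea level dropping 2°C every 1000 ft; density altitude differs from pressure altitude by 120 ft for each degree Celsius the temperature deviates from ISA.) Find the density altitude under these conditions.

2948 ft

ISA temperature at 1700 ft = 15 − 2 × (1700/1000) = 11.6°C.
ISA deviation = 22 − 11.6 = +10.4°C.
Density altitude = 1700 + 120 × (10.4) = 1700 + (+1248) = 2948 ft.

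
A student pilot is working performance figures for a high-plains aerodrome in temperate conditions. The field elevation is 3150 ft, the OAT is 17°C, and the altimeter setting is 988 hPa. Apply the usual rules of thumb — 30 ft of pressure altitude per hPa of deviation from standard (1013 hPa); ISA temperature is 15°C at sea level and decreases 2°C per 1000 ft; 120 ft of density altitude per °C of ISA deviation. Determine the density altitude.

5076 ft

Pressure altitude = 3150 + (1013 − 988) × 30 = 3150 + (+750) = 3900 ft.
ISA temperature at 3900 ft = 15 − 2 × (3900/1000) = 7.2°C.
ISA deviation = 17 − 7.2 = +9.8°C.
Density altitude = 3900 + 120 × (9.8) = 5076 ft.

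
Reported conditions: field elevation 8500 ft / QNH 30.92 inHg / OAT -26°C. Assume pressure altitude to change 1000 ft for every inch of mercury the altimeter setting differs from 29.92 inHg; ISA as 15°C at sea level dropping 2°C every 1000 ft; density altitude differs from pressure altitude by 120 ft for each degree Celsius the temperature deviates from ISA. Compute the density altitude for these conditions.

4380 ft

Pressure altitude = 8500 + (29.92 − 30.92) × 1000 = 8500 + (-1000) = 7500 ft.
ISA temperature at 7500 ft = 15 − 2 × (7500/1000) = 0°C.
ISA deviation = -26 − 0 = -26°C.
Density altitude = 7500 + 120 × (-26) = 4380 ft.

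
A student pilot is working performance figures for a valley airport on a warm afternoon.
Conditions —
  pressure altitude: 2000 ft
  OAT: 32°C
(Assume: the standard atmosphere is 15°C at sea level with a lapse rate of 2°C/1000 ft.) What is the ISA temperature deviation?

ISA temperature at 2000 ft = 15 − 2 × (2000/1000) = 11°C.
Deviation = OAT − ISA = 32 − 11 = +21°C.

ISA+21°C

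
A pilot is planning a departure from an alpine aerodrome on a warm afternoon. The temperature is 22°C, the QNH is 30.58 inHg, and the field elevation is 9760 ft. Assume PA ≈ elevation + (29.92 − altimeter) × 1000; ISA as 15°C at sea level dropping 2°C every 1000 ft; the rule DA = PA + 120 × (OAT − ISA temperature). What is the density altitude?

Pressure altitude = 9760 + (29.92 − 30.58) × 1000 = 9760 + (-660) = 9100 ft.
ISA temperature at 9100 ft = 15 − 2 × (9100/1000) = -3.2°C.
ISA deviation = 22 − (-3.2) = +25.2°C.
Density altitude = 9100 + 120 × (25.2) = 12124 ft.

12124 ft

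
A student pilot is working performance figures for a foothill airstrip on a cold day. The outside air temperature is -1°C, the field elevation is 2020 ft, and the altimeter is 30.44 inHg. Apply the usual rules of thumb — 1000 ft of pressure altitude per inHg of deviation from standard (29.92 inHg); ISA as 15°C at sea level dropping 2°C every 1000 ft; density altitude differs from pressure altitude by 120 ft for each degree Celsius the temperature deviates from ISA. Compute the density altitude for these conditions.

-60 ft

Pressure altitude = 2020 + (29.92 − 30.44) × 1000 = 2020 + (-520) = 1500 ft.
ISA temperature at 1500 ft = 15 − 2 × (1500/1000) = 12°C.
ISA deviation = -1 − 12 = -13°C.
Density altitude = 1500 + 120 × (-13) = -60 ft.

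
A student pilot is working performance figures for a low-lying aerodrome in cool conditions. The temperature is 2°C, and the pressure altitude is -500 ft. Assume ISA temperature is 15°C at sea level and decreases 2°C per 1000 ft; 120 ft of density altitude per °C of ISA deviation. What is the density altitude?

-2180 ft

ISA temperature at -500 ft = 15 − 2 × (-500/1000) = 16°C.
ISA deviation = 2 − 16 = -14°C.
Density altitude = -500 + 120 × (-14) = -500 + (-1680) = -2180 ft.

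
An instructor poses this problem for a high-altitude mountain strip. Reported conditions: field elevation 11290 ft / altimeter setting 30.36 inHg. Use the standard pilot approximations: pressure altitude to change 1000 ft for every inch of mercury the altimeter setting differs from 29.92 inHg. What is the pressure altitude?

Pressure correction = (29.92 − 30.36) × 1000 = -440 ft.
Pressure altitude = 11290 + (-440) = 10850 ft.

10850 ft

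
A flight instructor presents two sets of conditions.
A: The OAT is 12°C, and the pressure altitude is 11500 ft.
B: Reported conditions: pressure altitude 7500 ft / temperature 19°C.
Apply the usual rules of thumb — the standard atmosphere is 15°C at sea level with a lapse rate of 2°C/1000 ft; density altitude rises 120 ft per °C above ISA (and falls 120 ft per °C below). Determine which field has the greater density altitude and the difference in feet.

A by 4120 ft

A: ISA temp = -8°C, deviation +20°C, DA = 11500 + 120 × 20 = 13900 ft.
B: ISA temp = 0°C, deviation +19°C, DA = 7500 + 120 × 19 = 9780 ft.
A is higher by 13900 − 9780 = 4120 ft.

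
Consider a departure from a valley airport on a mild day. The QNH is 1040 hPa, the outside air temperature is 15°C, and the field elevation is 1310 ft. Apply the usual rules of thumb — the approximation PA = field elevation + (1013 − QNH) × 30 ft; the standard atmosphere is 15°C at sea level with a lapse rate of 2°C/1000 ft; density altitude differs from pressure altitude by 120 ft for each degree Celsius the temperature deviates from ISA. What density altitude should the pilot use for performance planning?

Pressure altitude = 1310 + (1013 − 1040) × 30 = 1310 + (-810) = 500 ft.
ISA temperature at 500 ft = 15 − 2 × (500/1000) = 14°C.
ISA deviation = 15 − 14 = +1°C.
Density altitude = 500 + 120 × (1) = 620 ft.

620 ft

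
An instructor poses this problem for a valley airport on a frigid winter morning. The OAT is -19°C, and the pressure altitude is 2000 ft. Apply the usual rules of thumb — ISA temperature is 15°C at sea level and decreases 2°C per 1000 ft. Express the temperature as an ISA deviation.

ISA-30°C

ISA temperature at 2000 ft = 15 − 2 × (2000/1000) = 11°C.
Deviation = OAT − ISA = -19 − 11 = -30°C.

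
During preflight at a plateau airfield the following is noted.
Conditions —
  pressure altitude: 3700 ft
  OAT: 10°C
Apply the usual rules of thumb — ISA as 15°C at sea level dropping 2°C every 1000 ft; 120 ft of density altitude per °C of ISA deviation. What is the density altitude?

3988 ft

ISA temperature at 3700 ft = 15 − 2 × (3700/1000) = 7.6°C.
ISA deviation = 10 − 7.6 = +2.4°C.
Density altitude = 3700 + 120 × (2.4) = 3700 + (+288) = 3988 ft.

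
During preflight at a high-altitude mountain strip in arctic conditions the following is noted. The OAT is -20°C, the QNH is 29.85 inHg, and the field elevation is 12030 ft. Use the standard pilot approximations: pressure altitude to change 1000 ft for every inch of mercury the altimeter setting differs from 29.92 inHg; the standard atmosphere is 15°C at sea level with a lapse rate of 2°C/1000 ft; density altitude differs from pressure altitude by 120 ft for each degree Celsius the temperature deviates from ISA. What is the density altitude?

10804 ft

Pressure altitude = 12030 + (29.92 − 29.85) × 1000 = 12030 + (+70) = 12100 ft.
ISA temperature at 12100 ft = 15 − 2 × (12100/1000) = -9.2°C.
ISA deviation = -20 − (-9.2) = -10.8°C.
Density altitude = 12100 + 120 × (-10.8) = 10804 ft.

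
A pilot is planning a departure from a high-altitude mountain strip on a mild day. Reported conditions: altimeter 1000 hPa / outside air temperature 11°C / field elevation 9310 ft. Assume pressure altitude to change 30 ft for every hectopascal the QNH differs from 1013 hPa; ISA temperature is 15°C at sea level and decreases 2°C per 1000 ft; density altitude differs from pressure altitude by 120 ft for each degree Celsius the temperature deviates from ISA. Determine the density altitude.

11548 ft

Pressure altitude = 9310 + (1013 − 1000) × 30 = 9310 + (+390) = 9700 ft.
ISA temperature at 9700 ft = 15 − 2 × (9700/1000) = -4.4°C.
ISA deviation = 11 − (-4.4) = +15.4°C.
Density altitude = 9700 + 120 × (15.4) = 11548 ft.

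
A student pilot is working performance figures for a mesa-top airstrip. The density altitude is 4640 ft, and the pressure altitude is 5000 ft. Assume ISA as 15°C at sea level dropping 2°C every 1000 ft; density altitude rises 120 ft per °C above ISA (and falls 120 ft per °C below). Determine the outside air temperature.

Density altitude − pressure altitude = 4640 − 5000 = -360 ft.
At 120 ft/°C that is an ISA deviation of -360/120 = -3°C.
ISA temperature at 5000 ft = 15 − 2 × (5000/1000) = 5°C.
OAT = ISA + deviation = 5 + (-3) = 2°C.

2°C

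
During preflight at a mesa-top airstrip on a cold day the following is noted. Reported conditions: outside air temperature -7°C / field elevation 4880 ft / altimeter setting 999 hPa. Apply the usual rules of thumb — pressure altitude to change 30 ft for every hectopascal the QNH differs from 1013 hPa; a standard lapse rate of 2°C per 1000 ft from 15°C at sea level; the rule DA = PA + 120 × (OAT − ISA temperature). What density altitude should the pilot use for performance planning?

3932 ft

Pressure altitude = 4880 + (1013 − 999) × 30 = 4880 + (+420) = 5300 ft.
ISA temperature at 5300 ft = 15 − 2 × (5300/1000) = 4.4°C.
ISA deviation = -7 − 4.4 = -11.4°C.
Density altitude = 5300 + 120 × (-11.4) = 3932 ft.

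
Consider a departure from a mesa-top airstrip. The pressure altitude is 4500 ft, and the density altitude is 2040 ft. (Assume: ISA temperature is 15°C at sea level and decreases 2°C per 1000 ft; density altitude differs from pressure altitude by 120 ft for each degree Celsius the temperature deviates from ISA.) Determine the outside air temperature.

-14.5°C

Density altitude − pressure altitude = 2040 − 4500 = -2460 ft.
At 120 ft/°C that is an ISA deviation of -2460/120 = -20.5°C.
ISA temperature at 4500 ft = 15 − 2 × (4500/1000) = 6°C.
OAT = ISA + deviation = 6 + (-20.5) = -14.5°C.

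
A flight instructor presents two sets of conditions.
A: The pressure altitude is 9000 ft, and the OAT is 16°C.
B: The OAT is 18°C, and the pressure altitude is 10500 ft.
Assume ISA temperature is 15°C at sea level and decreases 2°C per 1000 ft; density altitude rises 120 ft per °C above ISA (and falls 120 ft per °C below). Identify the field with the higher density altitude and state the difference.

B by 2100 ft

A: ISA temp = -3°C, deviation +19°C, DA = 9000 + 120 × 19 = 11280 ft.
B: ISA temp = -6°C, deviation +24°C, DA = 10500 + 120 × 24 = 13380 ft.
B is higher by 13380 − 11280 = 2100 ft.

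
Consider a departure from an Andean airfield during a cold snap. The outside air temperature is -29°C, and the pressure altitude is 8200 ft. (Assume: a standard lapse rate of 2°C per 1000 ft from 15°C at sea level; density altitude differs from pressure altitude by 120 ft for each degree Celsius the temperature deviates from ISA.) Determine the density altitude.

4888 ft

ISA temperature at 8200 ft = 15 − 2 × (8200/1000) = -1.4°C.
ISA deviation = -29 − (-1.4) = -27.6°C.
Density altitude = 8200 + 120 × (-27.6) = 8200 + (-3312) = 4888 ft.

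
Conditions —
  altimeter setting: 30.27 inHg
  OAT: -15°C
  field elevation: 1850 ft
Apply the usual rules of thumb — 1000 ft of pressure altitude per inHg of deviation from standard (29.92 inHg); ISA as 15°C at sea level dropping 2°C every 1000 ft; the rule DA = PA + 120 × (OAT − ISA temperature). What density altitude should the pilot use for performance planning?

Pressure altitude = 1850 + (29.92 − 30.27) × 1000 = 1850 + (-350) = 1500 ft.
ISA temperature at 1500 ft = 15 − 2 × (1500/1000) = 12°C.
ISA deviation = -15 − 12 = -27°C.
Density altitude = 1500 + 120 × (-27) = -1740 ft.

-1740 ft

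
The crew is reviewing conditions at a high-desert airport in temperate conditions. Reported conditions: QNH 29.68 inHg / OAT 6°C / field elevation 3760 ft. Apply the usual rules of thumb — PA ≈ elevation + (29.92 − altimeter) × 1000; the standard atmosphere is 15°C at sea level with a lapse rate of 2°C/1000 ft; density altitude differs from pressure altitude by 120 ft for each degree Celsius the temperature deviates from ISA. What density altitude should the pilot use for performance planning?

Pressure altitude = 3760 + (29.92 − 29.68) × 1000 = 3760 + (+240) = 4000 ft.
ISA temperature at 4000 ft = 15 − 2 × (4000/1000) = 7°C.
ISA deviation = 6 − 7 = -1°C.
Density altitude = 4000 + 120 × (-1) = 3880 ft.

3880 ft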